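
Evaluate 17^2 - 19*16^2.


x^2 - d*y^2
= 17^2 - 19*16^2
= 289 - 4864
= -4575

-4575


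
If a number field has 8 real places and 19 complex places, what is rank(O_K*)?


By Dirichlet's unit theorem:
rank = r1 + r2 - 1
= 8 + 19 - 1
= 26

26


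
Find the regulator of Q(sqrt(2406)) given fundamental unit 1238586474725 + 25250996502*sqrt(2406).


epsilon = 1238586474725 + 25250996502*sqrt(2406)
= 2.4772e+12
R = ln(2.4772e+12)
= 28.5381

28.5381


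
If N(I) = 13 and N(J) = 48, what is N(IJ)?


N(IJ) = N(I) * N(J)
= 13 * 48
= 624

624


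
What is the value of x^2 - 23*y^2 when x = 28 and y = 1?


x^2 - d*y^2
= 28^2 - 23*1^2
= 784 - 23
= 761

761


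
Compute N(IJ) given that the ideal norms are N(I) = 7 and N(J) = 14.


N(IJ) = N(I) * N(J)
= 7 * 14
= 98

98


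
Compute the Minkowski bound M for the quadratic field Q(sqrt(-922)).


d = -922, d mod 4 = 2, so disc(K) = 4d = -3688; |disc(K)| = 3688
Imaginary quadratic field, so n = 2, s = r2 = 1, r1 = 0
M = (n!/n^n) * (4/pi)^s * sqrt(|disc(K)|) = (2!/2^2) * (4/pi)^1 * sqrt(3688)
= 0.5 * 1.273240 * 60.728906
= 38.6612

38.6612


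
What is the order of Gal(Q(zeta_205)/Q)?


|Gal(Q(zeta_205)/Q)| = phi(205)
= 160

160


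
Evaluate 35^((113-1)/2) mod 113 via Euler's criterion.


p = 113 is prime and the exponent is (p-1)/2 = 56, so by Euler's criterion 35^56 = (35/113) = +1 or -1 mod 113.
Compute by square-and-multiply:
  56 = 32 + 16 + 8 (binary 111000)
  Repeated squaring mod 113: 35^1 = 35, 35^2 = 95, 35^4 = 98, 35^8 = 112, 35^16 = 1, 35^32 = 1
  35^56 = 35^32 * 35^16 * 35^8 = 1 * 1 * 112 mod 113
    1 * 1 = 1 = 1 mod 113
    1 * 112 = 112 = 112 mod 113
  35^56 = 112 mod 113
Result 112 = p - 1 = -1 mod 113: 35 is a quadratic non-residue mod 113. As a residue in [0, p-1] the value is 112.
35^56 mod 113 = 112

112


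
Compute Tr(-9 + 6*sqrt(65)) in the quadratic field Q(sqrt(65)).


Tr(a + b*sqrt(d)) = (a + b*sqrt(d)) + (a - b*sqrt(d)) = 2a
= 2 * (-9)
= -18

-18


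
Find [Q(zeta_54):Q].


The degree equals Euler's totient phi(54).
54 = 2 * 3^3
phi(54) = 18

18


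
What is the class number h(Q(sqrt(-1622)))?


K = Q(sqrt(-1622)). d mod 4 = 2, so D = disc(K) = 4d = -6488
h(K) equals the number of primitive reduced positive-definite forms (a, b, c) = a*x^2 + b*x*y + c*y^2 with b^2 - 4ac = D,
where reduced means |b| <= a <= c, with b >= 0 whenever |b| = a or a = c, and primitive means gcd(a, b, c) = 1.
Reduced forces 3a^2 <= |D| = 6488, so 1 <= a <= 46; b must have the parity of D, and c = (b^2 - D)/(4a) must be an integer >= a.
Enumerate a = 1..46, b in [-a, a]:
  a=1: (1, 0, 1622)  [1]
  a=2: (2, 0, 811)  [1]
  a=3: (3, -2, 541), (3, 2, 541)  [2]
  a=4..5: none
  a=6: (6, -4, 271), (6, 4, 271)  [2]
  a=7: (7, -6, 233), (7, 6, 233)  [2]
  a=8: none
  a=9: (9, -8, 182), (9, 8, 182)  [2]
  a=10..12: none
  a=13: (13, -8, 126), (13, 8, 126)  [2]
  a=14: (14, -8, 117), (14, 8, 117)  [2]
  a=15..17: none
  a=18: (18, -8, 91), (18, 8, 91)  [2]
  a=19..20: none
  a=21: (21, -20, 82), (21, -8, 78), (21, 8, 78), (21, 20, 82)  [4]
  a=22..25: none
  a=26: (26, -8, 63), (26, 8, 63)  [2]
  a=27: (27, -10, 61), (27, 10, 61)  [2]
  a=28..38: none
  a=39: (39, -34, 49), (39, -8, 42), (39, 8, 42), (39, 34, 49)  [4]
  a=40: none
  a=41: (41, -20, 42), (41, 20, 42)  [2]
  a=42..46: none
Total reduced forms: 1 + 1 + 2 + 2 + 2 + 2 + 2 + 2 + 2 + 4 + 2 + 2 + 4 + 2 = 30
h = 30

30


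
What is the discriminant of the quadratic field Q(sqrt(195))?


For K = Q(sqrt(d)) with d squarefree: disc(K) = d if d = 1 mod 4, and disc(K) = 4d if d = 2 or 3 mod 4.
Here d = 195, and d mod 4 = 3.
d = 3 mod 4, not 1 (O_K = Z[sqrt(d)]), so disc(K) = 4d = 4 * (195) = 780

780


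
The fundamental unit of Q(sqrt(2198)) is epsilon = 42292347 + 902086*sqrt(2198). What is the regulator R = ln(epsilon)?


epsilon = 42292347 + 902086*sqrt(2198)
= 8.4585e+07
R = ln(8.4585e+07)
= 18.2533

18.2533


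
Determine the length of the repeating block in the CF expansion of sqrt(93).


Run the CF algorithm for sqrt(93).
a_0 = floor(sqrt(93)) = 9; set m_0=0, q_0=1.
Recurrence: m' = q*a - m,  q' = (d - m'^2)/q,  a' = floor((a_0 + m')/q').
  step 1: m=9, q=12, a=1
  step 2: m=3, q=7, a=1
  step 3: m=4, q=11, a=1
  step 4: m=7, q=4, a=4
  step 5: m=9, q=3, a=6
  step 6: m=9, q=4, a=4
  step 7: m=7, q=11, a=1
  step 8: m=4, q=7, a=1
  step 9: m=3, q=12, a=1
  step 10: m=9, q=1, a=18
a_10 = 2*a_0 = 18, so the period closes here.
sqrt(93) = [9; 1, 1, 1, 4, 6, 4, 1, 1, 1, 18]
Period length = 10

10


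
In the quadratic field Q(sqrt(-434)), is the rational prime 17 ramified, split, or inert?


K = Q(sqrt(-434)). Since d mod 4 = 2, disc(K) = -1736.
Check p | disc: -1736 mod 17 = 15.
p does not divide disc. Compute Legendre symbol (d/p):
8^((17-1)/2) mod 17 = 1
(d/p) = 1, so p splits: (p) = P*P' with e=1, f=1, g=2.
Therefore p is split.

split


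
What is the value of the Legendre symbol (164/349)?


p = 349 is prime, so compute (164/349) with the reciprocity algorithm (Jacobi-symbol steps: pull out 2s via (2/n), flip via reciprocity, reduce):
  pull out 2: (2/349) = -1  (since 349 mod 8 = 5)
  pull out 2: (2/349) = -1  (since 349 mod 8 = 5)
  reciprocity: (41/349) -> +(349/41)
  reduce: (21/41)
  reciprocity: (21/41) -> +(41/21)
  reduce: (20/21)
  pull out 2: (2/21) = -1  (since 21 mod 8 = 5)
  pull out 2: (2/21) = -1  (since 21 mod 8 = 5)
  reciprocity: (5/21) -> +(21/5)
  reduce: (1/5)
  (1/5) = 1
Product of signs = 1
(164/349) = 1

1


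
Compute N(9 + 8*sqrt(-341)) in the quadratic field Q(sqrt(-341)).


N(a + b*sqrt(d)) = a^2 - d*b^2
= (9)^2 - (-341)*(8)^2
= 81 + 21824
= 21905

21905


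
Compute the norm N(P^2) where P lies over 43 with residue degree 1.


N(P^a) = p^(a*f)
= 43^(2*1)
= 43^2
= 1849

1849


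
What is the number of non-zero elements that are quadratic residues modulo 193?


For prime p, the number of non-zero quadratic residues is (p-1)/2.
= (193-1)/2
= 96

96


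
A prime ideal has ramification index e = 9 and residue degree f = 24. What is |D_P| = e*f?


|D_P| = e * f
= 9 * 24
= 216

216


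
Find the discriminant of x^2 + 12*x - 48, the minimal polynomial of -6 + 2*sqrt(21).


The element -6 + 2*sqrt(21) has minimal polynomial:
x^2 + 12*x - 48
Discriminant = (12)^2 - 4*(-48)
= 144 + 192
= 336

336


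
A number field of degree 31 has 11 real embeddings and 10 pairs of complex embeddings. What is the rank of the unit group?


By Dirichlet's unit theorem:
rank = r1 + r2 - 1
= 11 + 10 - 1
= 20

20


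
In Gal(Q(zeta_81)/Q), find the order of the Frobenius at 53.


The Frobenius at p in Gal(Q(zeta_n)/Q) = (Z/nZ)* is the class of p, so its order is ord_81(53), the smallest k >= 1 with 53^k = 1 mod 81.
n = 81 = 3^4, phi(81) = 54; the order divides phi(n).
Divisors of 54: 1, 2, 3, 6, 9, 18, 27, 54
Repeated squaring mod 81: 53^1 = 53, 53^2 = 55, 53^4 = 28, 53^8 = 55, 53^16 = 28, 53^32 = 55
Test divisors in increasing order:
  k=1: 53^1 = 53 mod 81
  k=2: 53^2 = 55 mod 81
  k=3: 53^3 = 55 * 53 = 80 mod 81
  k=6: 53^6 = 28 * 55 = 1 mod 81  <- first divisor giving 1
Order = 6

6


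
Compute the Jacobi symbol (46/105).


Compute (46/105) via quadratic reciprocity:
  pull out 2: (2/105) = +1  (since 105 mod 8 = 1)
  reciprocity: (23/105) -> +(105/23)
  reduce: (13/23)
  reciprocity: (13/23) -> +(23/13)
  reduce: (10/13)
  pull out 2: (2/13) = -1  (since 13 mod 8 = 5)
  reciprocity: (5/13) -> +(13/5)
  reduce: (3/5)
  reciprocity: (3/5) -> +(5/3)
  reduce: (2/3)
  pull out 2: (2/3) = -1  (since 3 mod 8 = 3)
  (1/3) = 1
Product of signs = 1

1


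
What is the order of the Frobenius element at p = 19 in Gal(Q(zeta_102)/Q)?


The Frobenius at p in Gal(Q(zeta_n)/Q) = (Z/nZ)* is the class of p, so its order is ord_102(19), the smallest k >= 1 with 19^k = 1 mod 102.
n = 102 = 2 * 3 * 17, phi(102) = 32; the order divides phi(n).
Divisors of 32: 1, 2, 4, 8, 16, 32
Repeated squaring mod 102: 19^1 = 19, 19^2 = 55, 19^4 = 67, 19^8 = 1, 19^16 = 1, 19^32 = 1
Test divisors in increasing order:
  k=1: 19^1 = 19 mod 102
  k=2: 19^2 = 55 mod 102
  k=4: 19^4 = 67 mod 102
  k=8: 19^8 = 1 mod 102  <- first divisor giving 1
Order = 8

8


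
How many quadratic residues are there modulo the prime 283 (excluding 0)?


For prime p, the number of non-zero quadratic residues is (p-1)/2.
= (283-1)/2
= 141

141


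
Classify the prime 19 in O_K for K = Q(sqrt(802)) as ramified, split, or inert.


K = Q(sqrt(802)). Since d mod 4 = 2, disc(K) = 3208.
Check p | disc: 3208 mod 19 = 16.
p does not divide disc. Compute Legendre symbol (d/p):
4^((19-1)/2) mod 19 = 1
(d/p) = 1, so p splits: (p) = P*P' with e=1, f=1, g=2.
Therefore p is split.

split


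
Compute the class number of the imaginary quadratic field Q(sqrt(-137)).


K = Q(sqrt(-137)). d mod 4 = 3, so D = disc(K) = 4d = -548
h(K) equals the number of primitive reduced positive-definite forms (a, b, c) = a*x^2 + b*x*y + c*y^2 with b^2 - 4ac = D,
where reduced means |b| <= a <= c, with b >= 0 whenever |b| = a or a = c, and primitive means gcd(a, b, c) = 1.
Reduced forces 3a^2 <= |D| = 548, so 1 <= a <= 13; b must have the parity of D, and c = (b^2 - D)/(4a) must be an integer >= a.
Enumerate a = 1..13, b in [-a, a]:
  a=1: (1, 0, 137)  [1]
  a=2: (2, 2, 69)  [1]
  a=3: (3, -2, 46), (3, 2, 46)  [2]
  a=4..5: none
  a=6: (6, -2, 23), (6, 2, 23)  [2]
  a=7..8: none
  a=9: (9, -8, 17), (9, 8, 17)  [2]
  a=10..13: none
Total reduced forms: 1 + 1 + 2 + 2 + 2 = 8
h = 8

8


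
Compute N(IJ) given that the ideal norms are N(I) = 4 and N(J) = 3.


N(IJ) = N(I) * N(J)
= 4 * 3
= 12

12


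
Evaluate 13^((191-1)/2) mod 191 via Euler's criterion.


p = 191 is prime and the exponent is (p-1)/2 = 95, so by Euler's criterion 13^95 = (13/191) = +1 or -1 mod 191.
Compute by square-and-multiply:
  95 = 64 + 16 + 8 + 4 + 2 + 1 (binary 1011111)
  Repeated squaring mod 191: 13^1 = 13, 13^2 = 169, 13^4 = 102, 13^8 = 90, 13^16 = 78, 13^32 = 163, 13^64 = 20
  13^95 = 13^64 * 13^16 * 13^8 * 13^4 * 13^2 * 13^1 = 20 * 78 * 90 * 102 * 169 * 13 mod 191
    20 * 78 = 1560 = 32 mod 191
    32 * 90 = 2880 = 15 mod 191
    15 * 102 = 1530 = 2 mod 191
    2 * 169 = 338 = 147 mod 191
    147 * 13 = 1911 = 1 mod 191
  13^95 = 1 mod 191
Result 1: 13 is a quadratic residue mod 191.
13^95 mod 191 = 1

1


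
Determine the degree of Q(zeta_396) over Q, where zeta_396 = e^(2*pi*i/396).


The degree equals Euler's totient phi(396).
396 = 2^2 * 3^2 * 11
phi(396) = 120

120


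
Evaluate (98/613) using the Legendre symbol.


p = 613 is prime, so compute (98/613) with the reciprocity algorithm (Jacobi-symbol steps: pull out 2s via (2/n), flip via reciprocity, reduce):
  pull out 2: (2/613) = -1  (since 613 mod 8 = 5)
  reciprocity: (49/613) -> +(613/49)
  reduce: (25/49)
  reciprocity: (25/49) -> +(49/25)
  reduce: (24/25)
  pull out 2: (2/25) = +1  (since 25 mod 8 = 1)
  pull out 2: (2/25) = +1  (since 25 mod 8 = 1)
  pull out 2: (2/25) = +1  (since 25 mod 8 = 1)
  reciprocity: (3/25) -> +(25/3)
  reduce: (1/3)
  (1/3) = 1
Product of signs = -1
(98/613) = -1

-1


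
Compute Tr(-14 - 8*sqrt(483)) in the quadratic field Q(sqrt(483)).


Tr(a + b*sqrt(d)) = (a + b*sqrt(d)) + (a - b*sqrt(d)) = 2a
= 2 * (-14)
= -28

-28


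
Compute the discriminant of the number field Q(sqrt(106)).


For K = Q(sqrt(d)) with d squarefree: disc(K) = d if d = 1 mod 4, and disc(K) = 4d if d = 2 or 3 mod 4.
Here d = 106, and d mod 4 = 2.
d = 2 mod 4, not 1 (O_K = Z[sqrt(d)]), so disc(K) = 4d = 4 * (106) = 424

424


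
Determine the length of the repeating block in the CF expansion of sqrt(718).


Run the CF algorithm for sqrt(718).
a_0 = floor(sqrt(718)) = 26; set m_0=0, q_0=1.
Recurrence: m' = q*a - m,  q' = (d - m'^2)/q,  a' = floor((a_0 + m')/q').
  step 1: m=26, q=42, a=1
  step 2: m=16, q=11, a=3
  step 3: m=17, q=39, a=1
  step 4: m=22, q=6, a=8
  step 5: m=26, q=7, a=7
  step 6: m=23, q=27, a=1
  step 7: m=4, q=26, a=1
  step 8: m=22, q=9, a=5
  step 9: m=23, q=21, a=2
  step 10: m=19, q=17, a=2
  step 11: m=15, q=29, a=1
  step 12: m=14, q=18, a=2
  step 13: m=22, q=13, a=3
  step 14: m=17, q=33, a=1
  step 15: m=16, q=14, a=3
  step 16: m=26, q=3, a=17
  step 17: m=25, q=31, a=1
  step 18: m=6, q=22, a=1
  step 19: m=16, q=21, a=2
  step 20: m=26, q=2, a=26
  step 21: m=26, q=21, a=2
  step 22: m=16, q=22, a=1
  step 23: m=6, q=31, a=1
  step 24: m=25, q=3, a=17
  step 25: m=26, q=14, a=3
  step 26: m=16, q=33, a=1
  step 27: m=17, q=13, a=3
  step 28: m=22, q=18, a=2
  step 29: m=14, q=29, a=1
  step 30: m=15, q=17, a=2
  step 31: m=19, q=21, a=2
  step 32: m=23, q=9, a=5
  step 33: m=22, q=26, a=1
  step 34: m=4, q=27, a=1
  step 35: m=23, q=7, a=7
  step 36: m=26, q=6, a=8
  step 37: m=22, q=39, a=1
  step 38: m=17, q=11, a=3
  step 39: m=16, q=42, a=1
  step 40: m=26, q=1, a=52
a_40 = 2*a_0 = 52, so the period closes here.
sqrt(718) = [26; 1, 3, 1, 8, 7, 1, 1, 5, 2, 2, 1, 2, 3, 1, 3, 17, 1, 1, 2, 26, 2, 1, 1, 17, 3, 1, 3, 2, 1, 2, 2, 5, 1, 1, 7, 8, 1, 3, 1, 52]
Period length = 40

40


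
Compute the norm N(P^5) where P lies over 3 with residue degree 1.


N(P^a) = p^(a*f)
= 3^(5*1)
= 3^5
= 243

243


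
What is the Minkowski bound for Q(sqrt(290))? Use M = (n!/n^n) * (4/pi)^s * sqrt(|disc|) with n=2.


d = 290, d mod 4 = 2, so disc(K) = 4d = 1160; |disc(K)| = 1160
Real quadratic field, so n = 2, s = r2 = 0, r1 = 2
M = (n!/n^n) * (4/pi)^s * sqrt(|disc(K)|) = (2!/2^2) * (4/pi)^0 * sqrt(1160)
= 0.5 * 1.000000 * 34.058773
= 17.0294

17.0294


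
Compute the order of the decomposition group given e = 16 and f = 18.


|D_P| = e * f
= 16 * 18
= 288

288


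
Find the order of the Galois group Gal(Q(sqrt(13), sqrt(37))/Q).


The 2 square roots of distinct primes are multiplicatively independent over Q,
so [K:Q] = 2^2 and Gal(K/Q) is isomorphic to (Z/2Z)^2.
|Gal| = 2^2 = 4

4


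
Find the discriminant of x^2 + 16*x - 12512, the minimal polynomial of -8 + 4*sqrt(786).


The element -8 + 4*sqrt(786) has minimal polynomial:
x^2 + 16*x - 12512
Discriminant = (16)^2 - 4*(-12512)
= 256 + 50048
= 50304

50304


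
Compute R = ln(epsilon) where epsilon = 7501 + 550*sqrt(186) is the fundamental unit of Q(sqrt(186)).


epsilon = 7501 + 550*sqrt(186)
= 15001.9999
R = ln(15001.9999)
= 9.6159

9.6159


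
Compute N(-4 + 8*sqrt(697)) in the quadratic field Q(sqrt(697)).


N(a + b*sqrt(d)) = a^2 - d*b^2
= (-4)^2 - (697)*(8)^2
= 16 - 44608
= -44592

-44592


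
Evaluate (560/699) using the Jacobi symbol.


Compute (560/699) via quadratic reciprocity:
  pull out 2: (2/699) = -1  (since 699 mod 8 = 3)
  pull out 2: (2/699) = -1  (since 699 mod 8 = 3)
  pull out 2: (2/699) = -1  (since 699 mod 8 = 3)
  pull out 2: (2/699) = -1  (since 699 mod 8 = 3)
  reciprocity: (35/699) -> -(699/35)
  reduce: (34/35)
  pull out 2: (2/35) = -1  (since 35 mod 8 = 3)
  reciprocity: (17/35) -> +(35/17)
  reduce: (1/17)
  (1/17) = 1
Product of signs = 1

1


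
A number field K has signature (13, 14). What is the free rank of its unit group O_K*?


By Dirichlet's unit theorem:
rank = r1 + r2 - 1
= 13 + 14 - 1
= 26

26


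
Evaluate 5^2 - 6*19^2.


x^2 - d*y^2
= 5^2 - 6*19^2
= 25 - 2166
= -2141

-2141


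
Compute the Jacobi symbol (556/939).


Compute (556/939) via quadratic reciprocity:
  pull out 2: (2/939) = -1  (since 939 mod 8 = 3)
  pull out 2: (2/939) = -1  (since 939 mod 8 = 3)
  reciprocity: (139/939) -> -(939/139)
  reduce: (105/139)
  reciprocity: (105/139) -> +(139/105)
  reduce: (34/105)
  pull out 2: (2/105) = +1  (since 105 mod 8 = 1)
  reciprocity: (17/105) -> +(105/17)
  reduce: (3/17)
  reciprocity: (3/17) -> +(17/3)
  reduce: (2/3)
  pull out 2: (2/3) = -1  (since 3 mod 8 = 3)
  (1/3) = 1
Product of signs = 1

1


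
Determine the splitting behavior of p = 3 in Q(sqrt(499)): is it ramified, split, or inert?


K = Q(sqrt(499)). Since d mod 4 = 3, disc(K) = 1996.
Check p | disc: 1996 mod 3 = 1.
p does not divide disc. Compute Legendre symbol (d/p):
1^((3-1)/2) mod 3 = 1
(d/p) = 1, so p splits: (p) = P*P' with e=1, f=1, g=2.
Therefore p is split.

split


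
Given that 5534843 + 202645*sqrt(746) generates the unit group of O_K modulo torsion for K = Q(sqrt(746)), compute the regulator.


epsilon = 5534843 + 202645*sqrt(746)
= 1.1070e+07
R = ln(1.1070e+07)
= 16.2197

16.2197


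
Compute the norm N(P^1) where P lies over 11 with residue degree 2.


N(P^a) = p^(a*f)
= 11^(1*2)
= 11^2
= 121

121


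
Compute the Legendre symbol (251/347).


p = 347 is prime, so compute (251/347) with the reciprocity algorithm (Jacobi-symbol steps: pull out 2s via (2/n), flip via reciprocity, reduce):
  reciprocity: (251/347) -> -(347/251)
  reduce: (96/251)
  pull out 2: (2/251) = -1  (since 251 mod 8 = 3)
  pull out 2: (2/251) = -1  (since 251 mod 8 = 3)
  pull out 2: (2/251) = -1  (since 251 mod 8 = 3)
  pull out 2: (2/251) = -1  (since 251 mod 8 = 3)
  pull out 2: (2/251) = -1  (since 251 mod 8 = 3)
  reciprocity: (3/251) -> -(251/3)
  reduce: (2/3)
  pull out 2: (2/3) = -1  (since 3 mod 8 = 3)
  (1/3) = 1
Product of signs = 1
(251/347) = 1

1


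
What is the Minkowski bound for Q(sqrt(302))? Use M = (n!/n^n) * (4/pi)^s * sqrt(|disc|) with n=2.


d = 302, d mod 4 = 2, so disc(K) = 4d = 1208; |disc(K)| = 1208
Real quadratic field, so n = 2, s = r2 = 0, r1 = 2
M = (n!/n^n) * (4/pi)^s * sqrt(|disc(K)|) = (2!/2^2) * (4/pi)^0 * sqrt(1208)
= 0.5 * 1.000000 * 34.756294
= 17.3781

17.3781


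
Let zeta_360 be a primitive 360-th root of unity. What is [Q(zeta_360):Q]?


The degree equals Euler's totient phi(360).
360 = 2^3 * 3^2 * 5
phi(360) = 96

96


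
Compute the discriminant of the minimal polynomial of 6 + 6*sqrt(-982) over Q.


The element 6 + 6*sqrt(-982) has minimal polynomial:
x^2 - 12*x + 35388
Discriminant = (-12)^2 - 4*(35388)
= 144 - 141552
= -141408

-141408


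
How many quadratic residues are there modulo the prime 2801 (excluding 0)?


For prime p, the number of non-zero quadratic residues is (p-1)/2.
= (2801-1)/2
= 1400

1400


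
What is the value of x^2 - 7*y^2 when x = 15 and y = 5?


x^2 - d*y^2
= 15^2 - 7*5^2
= 225 - 175
= 50

50


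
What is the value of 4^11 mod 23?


p = 23 is prime and the exponent is (p-1)/2 = 11, so by Euler's criterion 4^11 = (4/23) = +1 or -1 mod 23.
Compute by square-and-multiply:
  11 = 8 + 2 + 1 (binary 1011)
  Repeated squaring mod 23: 4^1 = 4, 4^2 = 16, 4^4 = 3, 4^8 = 9
  4^11 = 4^8 * 4^2 * 4^1 = 9 * 16 * 4 mod 23
    9 * 16 = 144 = 6 mod 23
    6 * 4 = 24 = 1 mod 23
  4^11 = 1 mod 23
Result 1: 4 is a quadratic residue mod 23.
4^11 mod 23 = 1

1


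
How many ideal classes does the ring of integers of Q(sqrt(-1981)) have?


K = Q(sqrt(-1981)). d mod 4 = 3, so D = disc(K) = 4d = -7924
h(K) equals the number of primitive reduced positive-definite forms (a, b, c) = a*x^2 + b*x*y + c*y^2 with b^2 - 4ac = D,
where reduced means |b| <= a <= c, with b >= 0 whenever |b| = a or a = c, and primitive means gcd(a, b, c) = 1.
Reduced forces 3a^2 <= |D| = 7924, so 1 <= a <= 51; b must have the parity of D, and c = (b^2 - D)/(4a) must be an integer >= a.
Enumerate a = 1..51, b in [-a, a]:
  a=1: (1, 0, 1981)  [1]
  a=2: (2, 2, 991)  [1]
  a=3..4: none
  a=5: (5, -4, 397), (5, 4, 397)  [2]
  a=6: none
  a=7: (7, 0, 283)  [1]
  a=8..9: none
  a=10: (10, -6, 199), (10, 6, 199)  [2]
  a=11..13: none
  a=14: (14, 14, 145)  [1]
  a=15..16: none
  a=17: (17, -10, 118), (17, 10, 118)  [2]
  a=18..24: none
  a=25: (25, -24, 85), (25, 24, 85)  [2]
  a=26..28: none
  a=29: (29, -14, 70), (29, 14, 70)  [2]
  a=30..33: none
  a=34: (34, -10, 59), (34, 10, 59)  [2]
  a=35: (35, -14, 58), (35, 14, 58)  [2]
  a=36..42: none
  a=43: (43, -26, 50), (43, 26, 50)  [2]
  a=44..51: none
Total reduced forms: 1 + 1 + 2 + 1 + 2 + 1 + 2 + 2 + 2 + 2 + 2 + 2 = 20
h = 20

20


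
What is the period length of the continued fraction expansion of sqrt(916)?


Run the CF algorithm for sqrt(916).
a_0 = floor(sqrt(916)) = 30; set m_0=0, q_0=1.
Recurrence: m' = q*a - m,  q' = (d - m'^2)/q,  a' = floor((a_0 + m')/q').
  step 1: m=30, q=16, a=3
  step 2: m=18, q=37, a=1
  step 3: m=19, q=15, a=3
  step 4: m=26, q=16, a=3
  step 5: m=22, q=27, a=1
  step 6: m=5, q=33, a=1
  step 7: m=28, q=4, a=14
  step 8: m=28, q=33, a=1
  step 9: m=5, q=27, a=1
  step 10: m=22, q=16, a=3
  step 11: m=26, q=15, a=3
  step 12: m=19, q=37, a=1
  step 13: m=18, q=16, a=3
  step 14: m=30, q=1, a=60
a_14 = 2*a_0 = 60, so the period closes here.
sqrt(916) = [30; 3, 1, 3, 3, 1, 1, 14, 1, 1, 3, 3, 1, 3, 60]
Period length = 14

14


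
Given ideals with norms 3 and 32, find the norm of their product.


N(IJ) = N(I) * N(J)
= 3 * 32
= 96

96


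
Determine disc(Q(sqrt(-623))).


For K = Q(sqrt(d)) with d squarefree: disc(K) = d if d = 1 mod 4, and disc(K) = 4d if d = 2 or 3 mod 4.
Here d = -623, and d mod 4 = 1.
d = 1 mod 4 (O_K = Z[(1+sqrt(d))/2]), so disc(K) = d = -623

-623


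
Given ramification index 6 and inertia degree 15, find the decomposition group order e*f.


|D_P| = e * f
= 6 * 15
= 90

90


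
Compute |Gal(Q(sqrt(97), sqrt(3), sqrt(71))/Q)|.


The 3 square roots of distinct primes are multiplicatively independent over Q,
so [K:Q] = 2^3 and Gal(K/Q) is isomorphic to (Z/2Z)^3.
|Gal| = 2^3 = 8

8


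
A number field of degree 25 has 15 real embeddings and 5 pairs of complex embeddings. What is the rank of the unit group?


By Dirichlet's unit theorem:
rank = r1 + r2 - 1
= 15 + 5 - 1
= 19

19


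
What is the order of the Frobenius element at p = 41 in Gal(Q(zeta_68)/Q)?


The Frobenius at p in Gal(Q(zeta_n)/Q) = (Z/nZ)* is the class of p, so its order is ord_68(41), the smallest k >= 1 with 41^k = 1 mod 68.
n = 68 = 2^2 * 17, phi(68) = 32; the order divides phi(n).
Divisors of 32: 1, 2, 4, 8, 16, 32
Repeated squaring mod 68: 41^1 = 41, 41^2 = 49, 41^4 = 21, 41^8 = 33, 41^16 = 1, 41^32 = 1
Test divisors in increasing order:
  k=1: 41^1 = 41 mod 68
  k=2: 41^2 = 49 mod 68
  k=4: 41^4 = 21 mod 68
  k=8: 41^8 = 33 mod 68
  k=16: 41^16 = 1 mod 68  <- first divisor giving 1
Order = 16

16


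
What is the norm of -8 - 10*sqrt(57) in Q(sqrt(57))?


N(a + b*sqrt(d)) = a^2 - d*b^2
= (-8)^2 - (57)*(-10)^2
= 64 - 5700
= -5636

-5636


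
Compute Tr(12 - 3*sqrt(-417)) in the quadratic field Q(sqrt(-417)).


Tr(a + b*sqrt(d)) = (a + b*sqrt(d)) + (a - b*sqrt(d)) = 2a
= 2 * (12)
= 24

24


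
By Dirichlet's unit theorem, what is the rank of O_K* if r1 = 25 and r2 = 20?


By Dirichlet's unit theorem:
rank = r1 + r2 - 1
= 25 + 20 - 1
= 44

44


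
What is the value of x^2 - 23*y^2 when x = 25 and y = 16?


x^2 - d*y^2
= 25^2 - 23*16^2
= 625 - 5888
= -5263

-5263


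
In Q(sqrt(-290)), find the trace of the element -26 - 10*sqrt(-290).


Tr(a + b*sqrt(d)) = (a + b*sqrt(d)) + (a - b*sqrt(d)) = 2a
= 2 * (-26)
= -52

-52


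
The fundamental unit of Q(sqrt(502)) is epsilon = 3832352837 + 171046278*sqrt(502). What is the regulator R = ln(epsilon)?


epsilon = 3832352837 + 171046278*sqrt(502)
= 7.6647e+09
R = ln(7.6647e+09)
= 22.7599

22.7599


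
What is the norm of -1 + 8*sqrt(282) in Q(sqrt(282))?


N(a + b*sqrt(d)) = a^2 - d*b^2
= (-1)^2 - (282)*(8)^2
= 1 - 18048
= -18047

-18047


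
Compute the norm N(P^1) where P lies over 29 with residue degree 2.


N(P^a) = p^(a*f)
= 29^(1*2)
= 29^2
= 841

841


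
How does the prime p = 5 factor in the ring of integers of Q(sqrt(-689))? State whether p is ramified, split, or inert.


K = Q(sqrt(-689)). Since d mod 4 = 3, disc(K) = -2756.
Check p | disc: -2756 mod 5 = 4.
p does not divide disc. Compute Legendre symbol (d/p):
1^((5-1)/2) mod 5 = 1
(d/p) = 1, so p splits: (p) = P*P' with e=1, f=1, g=2.
Therefore p is split.

split


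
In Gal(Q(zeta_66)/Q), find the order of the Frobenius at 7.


The Frobenius at p in Gal(Q(zeta_n)/Q) = (Z/nZ)* is the class of p, so its order is ord_66(7), the smallest k >= 1 with 7^k = 1 mod 66.
n = 66 = 2 * 3 * 11, phi(66) = 20; the order divides phi(n).
Divisors of 20: 1, 2, 4, 5, 10, 20
Repeated squaring mod 66: 7^1 = 7, 7^2 = 49, 7^4 = 25, 7^8 = 31, 7^16 = 37
Test divisors in increasing order:
  k=1: 7^1 = 7 mod 66
  k=2: 7^2 = 49 mod 66
  k=4: 7^4 = 25 mod 66
  k=5: 7^5 = 25 * 7 = 43 mod 66
  k=10: 7^10 = 31 * 49 = 1 mod 66  <- first divisor giving 1
Order = 10

10


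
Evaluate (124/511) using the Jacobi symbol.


Compute (124/511) via quadratic reciprocity:
  pull out 2: (2/511) = +1  (since 511 mod 8 = 7)
  pull out 2: (2/511) = +1  (since 511 mod 8 = 7)
  reciprocity: (31/511) -> -(511/31)
  reduce: (15/31)
  reciprocity: (15/31) -> -(31/15)
  reduce: (1/15)
  (1/15) = 1
Product of signs = 1

1


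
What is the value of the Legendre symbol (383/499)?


p = 499 is prime, so compute (383/499) with the reciprocity algorithm (Jacobi-symbol steps: pull out 2s via (2/n), flip via reciprocity, reduce):
  reciprocity: (383/499) -> -(499/383)
  reduce: (116/383)
  pull out 2: (2/383) = +1  (since 383 mod 8 = 7)
  pull out 2: (2/383) = +1  (since 383 mod 8 = 7)
  reciprocity: (29/383) -> +(383/29)
  reduce: (6/29)
  pull out 2: (2/29) = -1  (since 29 mod 8 = 5)
  reciprocity: (3/29) -> +(29/3)
  reduce: (2/3)
  pull out 2: (2/3) = -1  (since 3 mod 8 = 3)
  (1/3) = 1
Product of signs = -1
(383/499) = -1

-1


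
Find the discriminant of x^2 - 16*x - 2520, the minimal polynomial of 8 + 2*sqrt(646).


The element 8 + 2*sqrt(646) has minimal polynomial:
x^2 - 16*x - 2520
Discriminant = (-16)^2 - 4*(-2520)
= 256 + 10080
= 10336

10336


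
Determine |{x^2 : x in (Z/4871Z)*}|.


For prime p, the number of non-zero quadratic residues is (p-1)/2.
= (4871-1)/2
= 2435

2435


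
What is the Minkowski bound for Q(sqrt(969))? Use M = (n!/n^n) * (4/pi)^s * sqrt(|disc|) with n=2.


d = 969, d mod 4 = 1, so disc(K) = d = 969; |disc(K)| = 969
Real quadratic field, so n = 2, s = r2 = 0, r1 = 2
M = (n!/n^n) * (4/pi)^s * sqrt(|disc(K)|) = (2!/2^2) * (4/pi)^0 * sqrt(969)
= 0.5 * 1.000000 * 31.128765
= 15.5644

15.5644


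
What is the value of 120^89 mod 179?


p = 179 is prime and the exponent is (p-1)/2 = 89, so by Euler's criterion 120^89 = (120/179) = +1 or -1 mod 179.
Compute by square-and-multiply:
  89 = 64 + 16 + 8 + 1 (binary 1011001)
  Repeated squaring mod 179: 120^1 = 120, 120^2 = 80, 120^4 = 135, 120^8 = 146, 120^16 = 15, 120^32 = 46, 120^64 = 147
  120^89 = 120^64 * 120^16 * 120^8 * 120^1 = 147 * 15 * 146 * 120 mod 179
    147 * 15 = 2205 = 57 mod 179
    57 * 146 = 8322 = 88 mod 179
    88 * 120 = 10560 = 178 mod 179
  120^89 = 178 mod 179
Result 178 = p - 1 = -1 mod 179: 120 is a quadratic non-residue mod 179. As a residue in [0, p-1] the value is 178.
120^89 mod 179 = 178

178


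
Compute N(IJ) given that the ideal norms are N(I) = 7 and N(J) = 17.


N(IJ) = N(I) * N(J)
= 7 * 17
= 119

119


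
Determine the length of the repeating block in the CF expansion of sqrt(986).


Run the CF algorithm for sqrt(986).
a_0 = floor(sqrt(986)) = 31; set m_0=0, q_0=1.
Recurrence: m' = q*a - m,  q' = (d - m'^2)/q,  a' = floor((a_0 + m')/q').
  step 1: m=31, q=25, a=2
  step 2: m=19, q=25, a=2
  step 3: m=31, q=1, a=62
a_3 = 2*a_0 = 62, so the period closes here.
sqrt(986) = [31; 2, 2, 62]
Period length = 3

3


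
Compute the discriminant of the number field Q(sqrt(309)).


For K = Q(sqrt(d)) with d squarefree: disc(K) = d if d = 1 mod 4, and disc(K) = 4d if d = 2 or 3 mod 4.
Here d = 309, and d mod 4 = 1.
d = 1 mod 4 (O_K = Z[(1+sqrt(d))/2]), so disc(K) = d = 309

309


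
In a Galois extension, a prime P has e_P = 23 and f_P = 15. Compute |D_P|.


|D_P| = e * f
= 23 * 15
= 345

345


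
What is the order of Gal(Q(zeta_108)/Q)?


|Gal(Q(zeta_108)/Q)| = phi(108)
= 36

36


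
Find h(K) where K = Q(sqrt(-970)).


K = Q(sqrt(-970)). d mod 4 = 2, so D = disc(K) = 4d = -3880
h(K) equals the number of primitive reduced positive-definite forms (a, b, c) = a*x^2 + b*x*y + c*y^2 with b^2 - 4ac = D,
where reduced means |b| <= a <= c, with b >= 0 whenever |b| = a or a = c, and primitive means gcd(a, b, c) = 1.
Reduced forces 3a^2 <= |D| = 3880, so 1 <= a <= 35; b must have the parity of D, and c = (b^2 - D)/(4a) must be an integer >= a.
Enumerate a = 1..35, b in [-a, a]:
  a=1: (1, 0, 970)  [1]
  a=2: (2, 0, 485)  [1]
  a=3..4: none
  a=5: (5, 0, 194)  [1]
  a=6..9: none
  a=10: (10, 0, 97)  [1]
  a=11: (11, -6, 89), (11, 6, 89)  [2]
  a=12..16: none
  a=17: (17, -8, 58), (17, 8, 58)  [2]
  a=18..21: none
  a=22: (22, -16, 47), (22, 16, 47)  [2]
  a=23..28: none
  a=29: (29, -8, 34), (29, 8, 34)  [2]
  a=30..35: none
Total reduced forms: 1 + 1 + 1 + 1 + 2 + 2 + 2 + 2 = 12
h = 12

12


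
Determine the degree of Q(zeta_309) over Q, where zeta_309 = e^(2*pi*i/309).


The degree equals Euler's totient phi(309).
309 = 3 * 103
phi(309) = 204

204


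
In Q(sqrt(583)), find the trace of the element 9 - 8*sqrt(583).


Tr(a + b*sqrt(d)) = (a + b*sqrt(d)) + (a - b*sqrt(d)) = 2a
= 2 * (9)
= 18

18


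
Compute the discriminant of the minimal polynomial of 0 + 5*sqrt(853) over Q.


The element 0 + 5*sqrt(853) has minimal polynomial:
x^2 + 0*x - 21325
Discriminant = (0)^2 - 4*(-21325)
= 0 + 85300
= 85300

85300


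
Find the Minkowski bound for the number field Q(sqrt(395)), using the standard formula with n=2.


d = 395, d mod 4 = 3, so disc(K) = 4d = 1580; |disc(K)| = 1580
Real quadratic field, so n = 2, s = r2 = 0, r1 = 2
M = (n!/n^n) * (4/pi)^s * sqrt(|disc(K)|) = (2!/2^2) * (4/pi)^0 * sqrt(1580)
= 0.5 * 1.000000 * 39.749214
= 19.8746

19.8746


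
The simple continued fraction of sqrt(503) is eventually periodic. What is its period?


Run the CF algorithm for sqrt(503).
a_0 = floor(sqrt(503)) = 22; set m_0=0, q_0=1.
Recurrence: m' = q*a - m,  q' = (d - m'^2)/q,  a' = floor((a_0 + m')/q').
  step 1: m=22, q=19, a=2
  step 2: m=16, q=13, a=2
  step 3: m=10, q=31, a=1
  step 4: m=21, q=2, a=21
  step 5: m=21, q=31, a=1
  step 6: m=10, q=13, a=2
  step 7: m=16, q=19, a=2
  step 8: m=22, q=1, a=44
a_8 = 2*a_0 = 44, so the period closes here.
sqrt(503) = [22; 2, 2, 1, 21, 1, 2, 2, 44]
Period length = 8

8


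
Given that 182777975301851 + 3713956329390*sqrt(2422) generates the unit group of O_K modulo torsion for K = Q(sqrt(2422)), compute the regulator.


epsilon = 182777975301851 + 3713956329390*sqrt(2422)
= 3.6556e+14
R = ln(3.6556e+14)
= 33.5324

33.5324


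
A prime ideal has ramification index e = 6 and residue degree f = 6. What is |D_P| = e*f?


|D_P| = e * f
= 6 * 6
= 36

36


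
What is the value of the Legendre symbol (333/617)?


p = 617 is prime, so compute (333/617) with the reciprocity algorithm (Jacobi-symbol steps: pull out 2s via (2/n), flip via reciprocity, reduce):
  reciprocity: (333/617) -> +(617/333)
  reduce: (284/333)
  pull out 2: (2/333) = -1  (since 333 mod 8 = 5)
  pull out 2: (2/333) = -1  (since 333 mod 8 = 5)
  reciprocity: (71/333) -> +(333/71)
  reduce: (49/71)
  reciprocity: (49/71) -> +(71/49)
  reduce: (22/49)
  pull out 2: (2/49) = +1  (since 49 mod 8 = 1)
  reciprocity: (11/49) -> +(49/11)
  reduce: (5/11)
  reciprocity: (5/11) -> +(11/5)
  reduce: (1/5)
  (1/5) = 1
Product of signs = 1
(333/617) = 1

1


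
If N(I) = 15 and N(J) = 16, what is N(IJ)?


N(IJ) = N(I) * N(J)
= 15 * 16
= 240

240


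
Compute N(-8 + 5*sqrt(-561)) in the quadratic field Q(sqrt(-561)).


N(a + b*sqrt(d)) = a^2 - d*b^2
= (-8)^2 - (-561)*(5)^2
= 64 + 14025
= 14089

14089


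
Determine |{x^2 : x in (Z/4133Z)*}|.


For prime p, the number of non-zero quadratic residues is (p-1)/2.
= (4133-1)/2
= 2066

2066


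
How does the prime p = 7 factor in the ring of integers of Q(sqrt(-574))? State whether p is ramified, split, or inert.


K = Q(sqrt(-574)). Since d mod 4 = 2, disc(K) = -2296.
Check p | disc: -2296 mod 7 = 0.
p divides disc, so p ramifies: (p) = P^2 with e=2, f=1, g=1.
Therefore p is ramified.

ramified


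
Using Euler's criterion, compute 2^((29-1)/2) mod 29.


p = 29 is prime and the exponent is (p-1)/2 = 14, so by Euler's criterion 2^14 = (2/29) = +1 or -1 mod 29.
Compute by square-and-multiply:
  14 = 8 + 4 + 2 (binary 1110)
  Repeated squaring mod 29: 2^1 = 2, 2^2 = 4, 2^4 = 16, 2^8 = 24
  2^14 = 2^8 * 2^4 * 2^2 = 24 * 16 * 4 mod 29
    24 * 16 = 384 = 7 mod 29
    7 * 4 = 28 = 28 mod 29
  2^14 = 28 mod 29
Result 28 = p - 1 = -1 mod 29: 2 is a quadratic non-residue mod 29. As a residue in [0, p-1] the value is 28.
2^14 mod 29 = 28

28


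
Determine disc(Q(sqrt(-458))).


For K = Q(sqrt(d)) with d squarefree: disc(K) = d if d = 1 mod 4, and disc(K) = 4d if d = 2 or 3 mod 4.
Here d = -458, and d mod 4 = 2.
d = 2 mod 4, not 1 (O_K = Z[sqrt(d)]), so disc(K) = 4d = 4 * (-458) = -1832

-1832


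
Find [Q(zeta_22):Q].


The degree equals Euler's totient phi(22).
22 = 2 * 11
phi(22) = 10

10


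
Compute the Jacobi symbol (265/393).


Compute (265/393) via quadratic reciprocity:
  reciprocity: (265/393) -> +(393/265)
  reduce: (128/265)
  pull out 2: (2/265) = +1  (since 265 mod 8 = 1)
  pull out 2: (2/265) = +1  (since 265 mod 8 = 1)
  pull out 2: (2/265) = +1  (since 265 mod 8 = 1)
  pull out 2: (2/265) = +1  (since 265 mod 8 = 1)
  pull out 2: (2/265) = +1  (since 265 mod 8 = 1)
  pull out 2: (2/265) = +1  (since 265 mod 8 = 1)
  pull out 2: (2/265) = +1  (since 265 mod 8 = 1)
  (1/265) = 1
Product of signs = 1

1


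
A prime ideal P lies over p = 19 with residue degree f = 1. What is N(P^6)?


N(P^a) = p^(a*f)
= 19^(6*1)
= 19^6
= 47045881

47045881


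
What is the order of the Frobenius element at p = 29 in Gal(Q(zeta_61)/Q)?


The Frobenius at p in Gal(Q(zeta_n)/Q) = (Z/nZ)* is the class of p, so its order is ord_61(29), the smallest k >= 1 with 29^k = 1 mod 61.
n = 61 = 61, phi(61) = 60; the order divides phi(n).
Divisors of 60: 1, 2, 3, 4, 5, 6, 10, 12, 15, 20, 30, 60
Repeated squaring mod 61: 29^1 = 29, 29^2 = 48, 29^4 = 47, 29^8 = 13, 29^16 = 47, 29^32 = 13
Test divisors in increasing order:
  k=1: 29^1 = 29 mod 61
  k=2: 29^2 = 48 mod 61
  k=3: 29^3 = 48 * 29 = 50 mod 61
  k=4: 29^4 = 47 mod 61
  k=5: 29^5 = 47 * 29 = 21 mod 61
  k=6: 29^6 = 47 * 48 = 60 mod 61
  k=10: 29^10 = 13 * 48 = 14 mod 61
  k=12: 29^12 = 13 * 47 = 1 mod 61  <- first divisor giving 1
Order = 12

12


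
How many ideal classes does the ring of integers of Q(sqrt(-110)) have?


K = Q(sqrt(-110)). d mod 4 = 2, so D = disc(K) = 4d = -440
h(K) equals the number of primitive reduced positive-definite forms (a, b, c) = a*x^2 + b*x*y + c*y^2 with b^2 - 4ac = D,
where reduced means |b| <= a <= c, with b >= 0 whenever |b| = a or a = c, and primitive means gcd(a, b, c) = 1.
Reduced forces 3a^2 <= |D| = 440, so 1 <= a <= 12; b must have the parity of D, and c = (b^2 - D)/(4a) must be an integer >= a.
Enumerate a = 1..12, b in [-a, a]:
  a=1: (1, 0, 110)  [1]
  a=2: (2, 0, 55)  [1]
  a=3: (3, -2, 37), (3, 2, 37)  [2]
  a=4: none
  a=5: (5, 0, 22)  [1]
  a=6: (6, -4, 19), (6, 4, 19)  [2]
  a=7: (7, -6, 17), (7, 6, 17)  [2]
  a=8: none
  a=9: (9, -8, 14), (9, 8, 14)  [2]
  a=10: (10, 0, 11)  [1]
  a=11..12: none
Total reduced forms: 1 + 1 + 2 + 1 + 2 + 2 + 2 + 1 = 12
h = 12

12


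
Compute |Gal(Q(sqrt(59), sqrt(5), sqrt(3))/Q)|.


The 3 square roots of distinct primes are multiplicatively independent over Q,
so [K:Q] = 2^3 and Gal(K/Q) is isomorphic to (Z/2Z)^3.
|Gal| = 2^3 = 8

8


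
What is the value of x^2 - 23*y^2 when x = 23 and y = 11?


x^2 - d*y^2
= 23^2 - 23*11^2
= 529 - 2783
= -2254

-2254


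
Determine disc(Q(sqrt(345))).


For K = Q(sqrt(d)) with d squarefree: disc(K) = d if d = 1 mod 4, and disc(K) = 4d if d = 2 or 3 mod 4.
Here d = 345, and d mod 4 = 1.
d = 1 mod 4 (O_K = Z[(1+sqrt(d))/2]), so disc(K) = d = 345

345


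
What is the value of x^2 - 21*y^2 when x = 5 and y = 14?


x^2 - d*y^2
= 5^2 - 21*14^2
= 25 - 4116
= -4091

-4091


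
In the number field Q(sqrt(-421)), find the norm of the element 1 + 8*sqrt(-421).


N(a + b*sqrt(d)) = a^2 - d*b^2
= (1)^2 - (-421)*(8)^2
= 1 + 26944
= 26945

26945


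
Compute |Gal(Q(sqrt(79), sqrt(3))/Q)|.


The 2 square roots of distinct primes are multiplicatively independent over Q,
so [K:Q] = 2^2 and Gal(K/Q) is isomorphic to (Z/2Z)^2.
|Gal| = 2^2 = 4

4


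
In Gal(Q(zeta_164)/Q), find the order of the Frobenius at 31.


The Frobenius at p in Gal(Q(zeta_n)/Q) = (Z/nZ)* is the class of p, so its order is ord_164(31), the smallest k >= 1 with 31^k = 1 mod 164.
n = 164 = 2^2 * 41, phi(164) = 80; the order divides phi(n).
Divisors of 80: 1, 2, 4, 5, 8, 10, 16, 20, 40, 80
Repeated squaring mod 164: 31^1 = 31, 31^2 = 141, 31^4 = 37, 31^8 = 57, 31^16 = 133, 31^32 = 141, 31^64 = 37
Test divisors in increasing order:
  k=1: 31^1 = 31 mod 164
  k=2: 31^2 = 141 mod 164
  k=4: 31^4 = 37 mod 164
  k=5: 31^5 = 37 * 31 = 163 mod 164
  k=8: 31^8 = 57 mod 164
  k=10: 31^10 = 57 * 141 = 1 mod 164  <- first divisor giving 1
Order = 10

10


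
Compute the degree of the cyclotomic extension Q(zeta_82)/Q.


The degree equals Euler's totient phi(82).
82 = 2 * 41
phi(82) = 40

40


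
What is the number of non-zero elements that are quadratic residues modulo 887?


For prime p, the number of non-zero quadratic residues is (p-1)/2.
= (887-1)/2
= 443

443


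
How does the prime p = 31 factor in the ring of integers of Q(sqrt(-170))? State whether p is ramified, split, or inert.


K = Q(sqrt(-170)). Since d mod 4 = 2, disc(K) = -680.
Check p | disc: -680 mod 31 = 2.
p does not divide disc. Compute Legendre symbol (d/p):
16^((31-1)/2) mod 31 = 1
(d/p) = 1, so p splits: (p) = P*P' with e=1, f=1, g=2.
Therefore p is split.

split


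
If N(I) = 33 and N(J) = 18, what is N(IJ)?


N(IJ) = N(I) * N(J)
= 33 * 18
= 594

594


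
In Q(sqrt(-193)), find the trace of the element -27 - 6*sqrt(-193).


Tr(a + b*sqrt(d)) = (a + b*sqrt(d)) + (a - b*sqrt(d)) = 2a
= 2 * (-27)
= -54

-54


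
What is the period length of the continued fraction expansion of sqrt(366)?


Run the CF algorithm for sqrt(366).
a_0 = floor(sqrt(366)) = 19; set m_0=0, q_0=1.
Recurrence: m' = q*a - m,  q' = (d - m'^2)/q,  a' = floor((a_0 + m')/q').
  step 1: m=19, q=5, a=7
  step 2: m=16, q=22, a=1
  step 3: m=6, q=15, a=1
  step 4: m=9, q=19, a=1
  step 5: m=10, q=14, a=2
  step 6: m=18, q=3, a=12
  step 7: m=18, q=14, a=2
  step 8: m=10, q=19, a=1
  step 9: m=9, q=15, a=1
  step 10: m=6, q=22, a=1
  step 11: m=16, q=5, a=7
  step 12: m=19, q=1, a=38
a_12 = 2*a_0 = 38, so the period closes here.
sqrt(366) = [19; 7, 1, 1, 1, 2, 12, 2, 1, 1, 1, 7, 38]
Period length = 12

12


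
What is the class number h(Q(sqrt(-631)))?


K = Q(sqrt(-631)). d mod 4 = 1, so D = disc(K) = d = -631
h(K) equals the number of primitive reduced positive-definite forms (a, b, c) = a*x^2 + b*x*y + c*y^2 with b^2 - 4ac = D,
where reduced means |b| <= a <= c, with b >= 0 whenever |b| = a or a = c, and primitive means gcd(a, b, c) = 1.
Reduced forces 3a^2 <= |D| = 631, so 1 <= a <= 14; b must have the parity of D, and c = (b^2 - D)/(4a) must be an integer >= a.
Enumerate a = 1..14, b in [-a, a]:
  a=1: (1, 1, 158)  [1]
  a=2: (2, -1, 79), (2, 1, 79)  [2]
  a=3: none
  a=4: (4, -3, 40), (4, 3, 40)  [2]
  a=5: (5, -3, 32), (5, 3, 32)  [2]
  a=6..7: none
  a=8: (8, -3, 20), (8, 3, 20)  [2]
  a=9: none
  a=10: (10, -7, 17), (10, -3, 16), (10, 3, 16), (10, 7, 17)  [4]
  a=11..14: none
Total reduced forms: 1 + 2 + 2 + 2 + 2 + 4 = 13
h = 13

13


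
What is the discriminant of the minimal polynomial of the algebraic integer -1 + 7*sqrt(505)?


The element -1 + 7*sqrt(505) has minimal polynomial:
x^2 + 2*x - 24744
Discriminant = (2)^2 - 4*(-24744)
= 4 + 98976
= 98980

98980


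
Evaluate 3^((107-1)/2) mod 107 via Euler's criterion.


p = 107 is prime and the exponent is (p-1)/2 = 53, so by Euler's criterion 3^53 = (3/107) = +1 or -1 mod 107.
Compute by square-and-multiply:
  53 = 32 + 16 + 4 + 1 (binary 110101)
  Repeated squaring mod 107: 3^1 = 3, 3^2 = 9, 3^4 = 81, 3^8 = 34, 3^16 = 86, 3^32 = 13
  3^53 = 3^32 * 3^16 * 3^4 * 3^1 = 13 * 86 * 81 * 3 mod 107
    13 * 86 = 1118 = 48 mod 107
    48 * 81 = 3888 = 36 mod 107
    36 * 3 = 108 = 1 mod 107
  3^53 = 1 mod 107
Result 1: 3 is a quadratic residue mod 107.
3^53 mod 107 = 1

1
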